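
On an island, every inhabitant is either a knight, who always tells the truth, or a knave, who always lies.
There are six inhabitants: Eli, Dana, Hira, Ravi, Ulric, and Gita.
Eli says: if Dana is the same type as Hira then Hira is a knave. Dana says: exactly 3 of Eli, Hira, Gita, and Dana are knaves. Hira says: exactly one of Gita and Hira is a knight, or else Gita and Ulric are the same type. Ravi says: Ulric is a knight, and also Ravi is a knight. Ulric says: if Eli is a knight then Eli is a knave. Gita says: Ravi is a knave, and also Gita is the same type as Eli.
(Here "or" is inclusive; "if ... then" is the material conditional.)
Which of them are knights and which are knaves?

Eli is a knight, Dana is a knave, Hira is a knight, Ravi is a knave, Ulric is a knave, and Gita is a knave.

Eli is a knight, and the claim "if Dana is the same type as Hira then Hira is a knave" is indeed true.
As a knave, Dana's statement "exactly 3 of Eli, Hira, Gita, and Dana are knaves" should be False; it is.
As a knight, Hira's statement "exactly one of Gita and Hira is a knight, or else Gita and Ulric are the same type" should be true; it is.
Ravi (knave): "Ulric is a knight, and also Ravi is a knight" — False. ✓
Ulric (knave): "if Eli is a knight then Eli is a knave" — False. ✓
Gita (knave): "Ravi is a knave, and also Gita is the same type as Eli" — False. ✓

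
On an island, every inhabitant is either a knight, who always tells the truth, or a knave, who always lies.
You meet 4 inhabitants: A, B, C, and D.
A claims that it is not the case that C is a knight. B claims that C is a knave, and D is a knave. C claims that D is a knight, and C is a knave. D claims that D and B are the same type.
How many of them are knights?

2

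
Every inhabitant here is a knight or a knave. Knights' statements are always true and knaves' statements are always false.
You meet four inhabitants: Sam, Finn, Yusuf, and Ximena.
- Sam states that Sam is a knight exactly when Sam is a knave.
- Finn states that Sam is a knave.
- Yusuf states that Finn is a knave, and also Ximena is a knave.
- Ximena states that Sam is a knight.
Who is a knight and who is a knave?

Since Sam is a knave, "Sam is a knight exactly when Sam is a knave" needs to be False, which holds.
Since Finn is a knight, "Sam is a knave" needs to be True, which holds.
Yusuf is a knave; "Finn is a knave, and also Ximena is a knave" is False, as required.
Ximena (knave): "Sam is a knight" — False. ✓

Knights: Finn. Knaves: Sam, Yusuf, and Ximena.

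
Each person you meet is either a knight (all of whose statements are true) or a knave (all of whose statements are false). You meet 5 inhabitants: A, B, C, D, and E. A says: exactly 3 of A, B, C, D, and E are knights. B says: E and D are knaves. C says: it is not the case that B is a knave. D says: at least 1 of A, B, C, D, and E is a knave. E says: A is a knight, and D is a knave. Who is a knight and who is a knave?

A is a knave, B is a knave, C is a knave, D is a knight, and E is a knave.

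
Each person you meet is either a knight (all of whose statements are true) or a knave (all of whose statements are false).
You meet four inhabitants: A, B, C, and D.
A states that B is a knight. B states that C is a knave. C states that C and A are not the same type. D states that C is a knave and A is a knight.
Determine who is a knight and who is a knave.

A is a knave, B is a knave, C is a knight, and D is a knave.

Suppose A is a knight. Then A's statement "B is a knight" would have to be true. Checking the 8 ways to assign the others, none is consistent with every speaker.
(For instance, with B=knave, C=knight, D=knave, A's claim "B is a knight" comes out false where it would need to be true.)
So A must be a knave, making "B is a knight" false. Taking A=knave, B=knave, C=knight, D=knave, each remaining statement checks out:
  B (knave): "C is a knave" — false. ✓
  C (knight): "C and A are not the same type" — true. ✓
  D (knave): "C is a knave and A is a knight" — false. ✓
This is the unique consistent assignment.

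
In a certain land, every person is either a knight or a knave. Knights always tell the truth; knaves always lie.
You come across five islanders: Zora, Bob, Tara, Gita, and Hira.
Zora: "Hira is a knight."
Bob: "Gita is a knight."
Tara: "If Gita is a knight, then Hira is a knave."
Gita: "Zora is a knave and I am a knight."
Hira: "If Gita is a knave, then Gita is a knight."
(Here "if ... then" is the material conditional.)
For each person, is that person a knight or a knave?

Knights: Tara. Knaves: Zora, Bob, Gita, and Hira.

Suppose Zora is a knight. Then Zora's statement "Hira is a knight" would have to be true. Checking the 16 ways to assign the others, none is consistent with every speaker.
(For instance, with Bob=knave, Tara=knight, Gita=knave, Hira=knave, Zora's claim "Hira is a knight" comes out false where it would need to be true.)
So Zora must be a knave, making "Hira is a knight" false. Taking Zora=knave, Bob=knave, Tara=knight, Gita=knave, Hira=knave, each remaining statement checks out:
  Bob (knave): "Gita is a knight" — false. ✓
  Tara (knight): "if Gita is a knight, then Hira is a knave" — true. ✓
  Gita (knave): "Zora is a knave and I am a knight" — false. ✓
  Hira (knave): "if Gita is a knave, then Gita is a knight" — false. ✓
This is the unique consistent assignment.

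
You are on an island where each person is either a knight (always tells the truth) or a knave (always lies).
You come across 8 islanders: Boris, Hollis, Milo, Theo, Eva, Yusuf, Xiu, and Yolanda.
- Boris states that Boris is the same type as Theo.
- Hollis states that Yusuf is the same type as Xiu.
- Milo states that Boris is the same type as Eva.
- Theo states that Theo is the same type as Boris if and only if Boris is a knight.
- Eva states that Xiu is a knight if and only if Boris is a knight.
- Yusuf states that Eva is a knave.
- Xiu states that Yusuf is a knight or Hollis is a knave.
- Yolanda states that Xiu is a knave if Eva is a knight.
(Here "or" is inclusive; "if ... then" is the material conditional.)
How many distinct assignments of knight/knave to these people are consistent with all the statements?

3

Consistent assignments:
  Boris=knight, Hollis=knave, Milo=knight, Theo=knight, Eva=knight, Yusuf=knave, Xiu=knight, Yolanda=knave
  Boris=knave, Hollis=knight, Milo=knight, Theo=knight, Eva=knave, Yusuf=knight, Xiu=knight, Yolanda=knight
  Boris=knave, Hollis=knight, Milo=knave, Theo=knight, Eva=knight, Yusuf=knave, Xiu=knave, Yolanda=knight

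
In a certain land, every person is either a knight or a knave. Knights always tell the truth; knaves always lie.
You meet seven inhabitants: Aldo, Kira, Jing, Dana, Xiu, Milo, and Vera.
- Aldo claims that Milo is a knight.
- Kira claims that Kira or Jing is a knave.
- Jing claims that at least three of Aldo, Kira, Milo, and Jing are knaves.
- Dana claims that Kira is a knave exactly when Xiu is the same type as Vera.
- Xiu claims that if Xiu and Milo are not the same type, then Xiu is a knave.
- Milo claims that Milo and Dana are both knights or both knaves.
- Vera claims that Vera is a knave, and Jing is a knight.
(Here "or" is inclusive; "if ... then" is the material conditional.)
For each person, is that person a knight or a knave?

Knights: Aldo, Kira, Dana, Xiu, and Milo. Knaves: Jing and Vera.

Aldo is a knight, and the claim "Milo is a knight" is indeed True.
Kira (knight): "Kira or Jing is a knave" — True. ✓
Since Jing is a knave, "at least three of Aldo, Kira, Milo, and Jing are knaves" needs to be False, which holds.
Dana (knight): "Kira is a knave exactly when Xiu is the same type as Vera" — True. ✓
Xiu is a knight, and the claim "if Xiu and Milo are not the same type, then Xiu is a knave" is indeed True.
Milo is a knight, and the claim "Milo and Dana are both knights or both knaves" is indeed True.
Vera is a knave, and the claim "Vera is a knave, and Jing is a knight" is indeed False.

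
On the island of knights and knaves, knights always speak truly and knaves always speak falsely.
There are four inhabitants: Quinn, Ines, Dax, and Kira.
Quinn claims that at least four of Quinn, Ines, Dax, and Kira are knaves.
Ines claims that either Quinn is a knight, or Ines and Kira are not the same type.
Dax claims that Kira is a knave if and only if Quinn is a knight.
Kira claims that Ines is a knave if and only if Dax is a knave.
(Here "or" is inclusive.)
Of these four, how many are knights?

The unique consistent assignment is Quinn=knave, Ines=knight, Dax=knave, Kira=knave.
That has 1 knight.

1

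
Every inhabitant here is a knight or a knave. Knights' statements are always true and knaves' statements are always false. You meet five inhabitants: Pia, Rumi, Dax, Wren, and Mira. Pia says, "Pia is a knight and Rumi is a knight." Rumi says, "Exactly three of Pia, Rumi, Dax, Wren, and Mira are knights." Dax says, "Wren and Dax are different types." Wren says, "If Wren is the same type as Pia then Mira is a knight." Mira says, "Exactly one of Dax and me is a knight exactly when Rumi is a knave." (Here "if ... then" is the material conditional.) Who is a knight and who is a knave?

Knights: none. Knaves: Pia, Rumi, Dax, Wren, and Mira.

Pia is a knave, and the claim "Pia is a knight and Rumi is a knight" is indeed False.
Since Rumi is a knave, "exactly three of Pia, Rumi, Dax, Wren, and Mira are knights" needs to be False, which holds.
Dax is a knave, so "Wren and Dax are different types" must be False — and it is.
Wren is a knave; "if Wren is the same type as Pia then Mira is a knight" is False, as required.
Mira is a knave, so "exactly one of Dax and me is a knight exactly when Rumi is a knave" must be False — and it is.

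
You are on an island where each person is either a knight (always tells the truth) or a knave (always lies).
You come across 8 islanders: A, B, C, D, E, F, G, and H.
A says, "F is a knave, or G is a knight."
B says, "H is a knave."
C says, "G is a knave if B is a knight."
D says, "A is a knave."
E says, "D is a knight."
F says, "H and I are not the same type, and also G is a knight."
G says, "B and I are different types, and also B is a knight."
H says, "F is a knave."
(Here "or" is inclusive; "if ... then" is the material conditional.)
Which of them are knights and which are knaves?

A is a knight, B is a knave, C is a knight, D is a knave, E is a knave, F is a knave, G is a knave, and H is a knight.

As a knight, A's statement "F is a knave, or G is a knight" should be true; it is.
As a knave, B's statement "H is a knave" should be False; it is.
As a knight, C's statement "G is a knave if B is a knight" should be true; it is.
D is a knave, so "A is a knave" must be False — and it is.
E is a knave, and the claim "D is a knight" is indeed False.
F is a knave, and the claim "H and I are not the same type, and also G is a knight" is indeed False.
G is a knave; "B and I are different types, and also B is a knight" is False, as required.
H is a knight; "F is a knave" is true, as required.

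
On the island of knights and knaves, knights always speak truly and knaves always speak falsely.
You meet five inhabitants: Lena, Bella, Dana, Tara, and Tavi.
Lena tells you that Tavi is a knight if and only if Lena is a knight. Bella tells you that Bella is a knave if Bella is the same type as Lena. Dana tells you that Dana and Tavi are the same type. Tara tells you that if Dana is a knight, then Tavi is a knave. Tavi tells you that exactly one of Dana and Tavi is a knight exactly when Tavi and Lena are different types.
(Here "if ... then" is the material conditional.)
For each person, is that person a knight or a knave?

Lena (knave): "Tavi is a knight if and only if Lena is a knight" — False. ✓
Bella (knight): "Bella is a knave if Bella is the same type as Lena" — true. ✓
Dana is a knave, and the claim "Dana and Tavi are the same type" is indeed False.
Tara is a knight; "if Dana is a knight, then Tavi is a knave" is true, as required.
Tavi is a knight, and the claim "exactly one of Dana and Tavi is a knight exactly when Tavi and Lena are different types" is indeed true.

Lena is a knave, Bella is a knight, Dana is a knave, Tara is a knight, and Tavi is a knight.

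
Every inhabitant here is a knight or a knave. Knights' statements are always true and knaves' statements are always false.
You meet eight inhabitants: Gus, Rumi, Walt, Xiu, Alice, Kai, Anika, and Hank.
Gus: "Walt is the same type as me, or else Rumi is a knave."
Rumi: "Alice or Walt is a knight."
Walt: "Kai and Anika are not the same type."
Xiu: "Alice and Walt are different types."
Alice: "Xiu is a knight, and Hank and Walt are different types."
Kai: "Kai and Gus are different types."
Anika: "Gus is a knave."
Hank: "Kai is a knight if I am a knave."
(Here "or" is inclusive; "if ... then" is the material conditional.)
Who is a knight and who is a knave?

Gus is a knave, Rumi is a knight, Walt is a knight, Xiu is a knight, Alice is a knave, Kai is a knave, Anika is a knight, and Hank is a knight.

Since Gus is a knave, "Walt is the same type as me, or else Rumi is a knave" needs to be false, which holds.
Rumi is a knight, so "Alice or Walt is a knight" must be True — and it is.
Walt (knight): "Kai and Anika are not the same type" — True. ✓
As a knight, Xiu's statement "Alice and Walt are different types" should be True; it is.
Alice is a knave, so "Xiu is a knight, and Hank and Walt are different types" must be false — and it is.
Since Kai is a knave, "Kai and Gus are different types" needs to be false, which holds.
Anika is a knight, so "Gus is a knave" must be True — and it is.
As a knight, Hank's statement "Kai is a knight if I am a knave" should be True; it is.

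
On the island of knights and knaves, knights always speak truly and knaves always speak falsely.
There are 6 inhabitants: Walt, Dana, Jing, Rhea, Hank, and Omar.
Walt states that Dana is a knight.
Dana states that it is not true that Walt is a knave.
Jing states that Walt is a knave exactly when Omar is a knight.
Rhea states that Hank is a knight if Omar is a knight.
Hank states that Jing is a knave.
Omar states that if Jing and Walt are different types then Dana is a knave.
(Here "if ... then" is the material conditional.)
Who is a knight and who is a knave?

Walt is a knave, and the claim "Dana is a knight" is indeed false.
Dana is a knave; "it is not true that Walt is a knave" is false, as required.
As a knight, Jing's statement "Walt is a knave exactly when Omar is a knight" should be True; it is.
Since Rhea is a knave, "Hank is a knight if Omar is a knight" needs to be false, which holds.
Hank is a knave; "Jing is a knave" is false, as required.
As a knight, Omar's statement "if Jing and Walt are different types then Dana is a knave" should be True; it is.

Walt is a knave, Dana is a knave, Jing is a knight, Rhea is a knave, Hank is a knave, and Omar is a knight.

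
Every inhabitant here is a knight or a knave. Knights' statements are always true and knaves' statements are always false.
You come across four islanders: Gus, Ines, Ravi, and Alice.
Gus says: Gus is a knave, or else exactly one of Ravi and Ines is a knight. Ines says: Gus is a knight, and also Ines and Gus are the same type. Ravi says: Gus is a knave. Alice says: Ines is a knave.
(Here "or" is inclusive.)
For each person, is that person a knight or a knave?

Gus is a knight, Ines is a knight, Ravi is a knave, and Alice is a knave.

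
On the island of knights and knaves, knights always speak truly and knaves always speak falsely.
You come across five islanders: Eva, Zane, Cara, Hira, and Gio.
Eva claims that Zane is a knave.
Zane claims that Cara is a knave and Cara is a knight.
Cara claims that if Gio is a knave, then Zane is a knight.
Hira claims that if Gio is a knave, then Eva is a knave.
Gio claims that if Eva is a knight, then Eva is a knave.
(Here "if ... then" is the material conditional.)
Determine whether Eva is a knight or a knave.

Eva is a knight.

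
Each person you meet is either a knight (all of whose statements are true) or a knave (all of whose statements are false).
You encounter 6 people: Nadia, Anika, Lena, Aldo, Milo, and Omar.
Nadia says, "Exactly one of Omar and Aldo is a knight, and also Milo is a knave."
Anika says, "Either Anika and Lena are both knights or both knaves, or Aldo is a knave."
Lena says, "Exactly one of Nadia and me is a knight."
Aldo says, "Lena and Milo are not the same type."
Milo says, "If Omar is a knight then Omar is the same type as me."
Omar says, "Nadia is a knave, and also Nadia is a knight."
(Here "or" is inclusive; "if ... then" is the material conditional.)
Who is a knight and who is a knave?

Nadia is a knave; "exactly one of Omar and Aldo is a knight, and also Milo is a knave" is False, as required.
Anika (knight): "either Anika and Lena are both knights or both knaves, or Aldo is a knave" — True. ✓
Lena (knight): "exactly one of Nadia and me is a knight" — True. ✓
Aldo is a knave, so "Lena and Milo are not the same type" must be False — and it is.
Milo (knight): "if Omar is a knight then Omar is the same type as me" — True. ✓
Since Omar is a knave, "Nadia is a knave, and also Nadia is a knight" needs to be False, which holds.

Nadia is a knave, Anika is a knight, Lena is a knight, Aldo is a knave, Milo is a knight, and Omar is a knave.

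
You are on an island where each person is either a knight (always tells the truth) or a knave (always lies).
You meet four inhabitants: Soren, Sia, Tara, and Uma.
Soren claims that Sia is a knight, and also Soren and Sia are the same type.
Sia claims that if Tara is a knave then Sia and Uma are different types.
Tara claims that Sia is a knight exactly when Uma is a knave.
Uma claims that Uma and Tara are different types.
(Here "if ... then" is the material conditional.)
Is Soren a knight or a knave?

Soren is a knave.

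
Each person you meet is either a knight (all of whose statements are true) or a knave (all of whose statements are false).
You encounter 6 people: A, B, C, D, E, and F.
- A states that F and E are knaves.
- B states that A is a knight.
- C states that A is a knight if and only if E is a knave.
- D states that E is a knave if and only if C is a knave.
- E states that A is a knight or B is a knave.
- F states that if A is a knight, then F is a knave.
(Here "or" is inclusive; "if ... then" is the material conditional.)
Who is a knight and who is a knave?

A is a knave; "F and E are knaves" is False, as required.
B is a knave, and the claim "A is a knight" is indeed False.
C is a knight; "A is a knight if and only if E is a knave" is true, as required.
D (knight): "E is a knave if and only if C is a knave" — true. ✓
E is a knight, and the claim "A is a knight or B is a knave" is indeed true.
As a knight, F's statement "if A is a knight, then F is a knave" should be true; it is.

A is a knave, B is a knave, C is a knight, D is a knight, E is a knight, and F is a knight.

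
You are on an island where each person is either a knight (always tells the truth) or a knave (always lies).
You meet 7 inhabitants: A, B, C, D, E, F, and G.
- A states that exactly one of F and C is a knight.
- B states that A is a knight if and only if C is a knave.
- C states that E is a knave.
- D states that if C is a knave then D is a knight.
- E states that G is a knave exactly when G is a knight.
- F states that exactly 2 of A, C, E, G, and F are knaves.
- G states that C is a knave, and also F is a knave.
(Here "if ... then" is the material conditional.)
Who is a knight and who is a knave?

A is a knight, B is a knave, C is a knight, D is a knight, E is a knave, F is a knave, and G is a knave.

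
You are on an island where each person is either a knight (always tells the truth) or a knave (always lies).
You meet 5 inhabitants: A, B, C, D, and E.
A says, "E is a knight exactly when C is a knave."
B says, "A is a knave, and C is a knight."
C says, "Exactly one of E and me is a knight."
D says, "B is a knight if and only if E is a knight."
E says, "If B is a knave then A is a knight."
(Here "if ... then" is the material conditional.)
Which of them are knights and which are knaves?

A is a knave, B is a knave, C is a knave, D is a knight, and E is a knave.

Suppose A is a knight. Then A's statement "E is a knight exactly when C is a knave" would have to be true. Checking the 16 ways to assign the others, none is consistent with every speaker.
(For instance, with B=knave, C=knave, D=knight, E=knave, A's claim "E is a knight exactly when C is a knave" comes out false where it would need to be true.)
So A must be a knave, making "E is a knight exactly when C is a knave" false. Taking A=knave, B=knave, C=knave, D=knight, E=knave, each remaining statement checks out:
  B (knave): "A is a knave, and C is a knight" — false. ✓
  C (knave): "exactly one of E and me is a knight" — false. ✓
  D (knight): "B is a knight if and only if E is a knight" — true. ✓
  E (knave): "if B is a knave then A is a knight" — false. ✓
This is the unique consistent assignment.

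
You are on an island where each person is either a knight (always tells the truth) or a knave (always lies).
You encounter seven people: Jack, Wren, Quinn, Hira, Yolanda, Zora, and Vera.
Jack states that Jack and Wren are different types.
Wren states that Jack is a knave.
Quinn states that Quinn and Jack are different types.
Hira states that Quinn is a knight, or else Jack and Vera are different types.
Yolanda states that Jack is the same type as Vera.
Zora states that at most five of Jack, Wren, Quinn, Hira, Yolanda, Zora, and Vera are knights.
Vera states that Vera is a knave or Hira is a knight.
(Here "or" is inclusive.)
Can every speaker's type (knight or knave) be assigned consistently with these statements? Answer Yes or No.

No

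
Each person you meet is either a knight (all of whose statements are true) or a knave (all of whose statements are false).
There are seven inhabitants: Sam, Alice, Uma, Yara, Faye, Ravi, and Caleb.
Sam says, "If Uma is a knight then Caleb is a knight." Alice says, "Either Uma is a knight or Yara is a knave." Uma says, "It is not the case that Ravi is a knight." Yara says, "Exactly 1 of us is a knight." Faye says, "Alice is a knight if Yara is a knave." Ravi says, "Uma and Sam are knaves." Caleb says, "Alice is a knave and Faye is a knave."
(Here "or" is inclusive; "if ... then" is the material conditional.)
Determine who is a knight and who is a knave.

Sam (knave): "if Uma is a knight then Caleb is a knight" — false. ✓
Since Alice is a knight, "either Uma is a knight or Yara is a knave" needs to be True, which holds.
Uma is a knight, and the claim "it is not the case that Ravi is a knight" is indeed True.
Yara (knave): "exactly 1 of us is a knight" — false. ✓
Since Faye is a knight, "Alice is a knight if Yara is a knave" needs to be True, which holds.
Ravi is a knave; "Uma and Sam are knaves" is false, as required.
Since Caleb is a knave, "Alice is a knave and Faye is a knave" needs to be false, which holds.

Sam is a knave, Alice is a knight, Uma is a knight, Yara is a knave, Faye is a knight, Ravi is a knave, and Caleb is a knave.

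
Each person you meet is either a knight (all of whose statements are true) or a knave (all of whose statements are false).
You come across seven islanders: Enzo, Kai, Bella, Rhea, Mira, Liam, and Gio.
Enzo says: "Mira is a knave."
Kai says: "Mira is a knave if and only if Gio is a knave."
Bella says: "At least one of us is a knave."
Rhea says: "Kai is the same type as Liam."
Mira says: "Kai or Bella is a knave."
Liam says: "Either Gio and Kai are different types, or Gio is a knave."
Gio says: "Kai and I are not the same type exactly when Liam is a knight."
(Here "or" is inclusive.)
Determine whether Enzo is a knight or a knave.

Consistent assignments: {Enzo=knave, Kai=knave, Bella=knight, Rhea=knave, Mira=knight, Liam=knight, Gio=knave}
In every consistent assignment, Enzo is a knave.

Enzo is a knave.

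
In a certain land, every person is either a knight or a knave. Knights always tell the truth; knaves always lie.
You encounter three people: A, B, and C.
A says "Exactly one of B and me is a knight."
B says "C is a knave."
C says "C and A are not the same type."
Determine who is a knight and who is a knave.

A is a knave, B is a knave, and C is a knight.

A (knave): "exactly one of B and me is a knight" — false. ✓
B is a knave, so "C is a knave" must be false — and it is.
C is a knight; "C and A are not the same type" is true, as required.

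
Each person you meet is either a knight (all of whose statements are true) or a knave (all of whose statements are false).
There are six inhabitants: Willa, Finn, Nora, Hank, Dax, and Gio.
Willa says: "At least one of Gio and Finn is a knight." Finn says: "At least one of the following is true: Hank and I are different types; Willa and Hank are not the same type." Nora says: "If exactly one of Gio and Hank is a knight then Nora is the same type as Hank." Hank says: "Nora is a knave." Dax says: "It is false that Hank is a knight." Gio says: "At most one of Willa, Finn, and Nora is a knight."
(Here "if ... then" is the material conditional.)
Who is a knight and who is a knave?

Since Willa is a knight, "at least one of Gio and Finn is a knight" needs to be true, which holds.
Finn is a knight, so "at least one of the following is true: Hank and I are different types; Willa and Hank are not the same type" must be true — and it is.
Nora is a knight, and the claim "if exactly one of Gio and Hank is a knight then Nora is the same type as Hank" is indeed true.
Hank (knave): "Nora is a knave" — False. ✓
Dax is a knight; "it is false that Hank is a knight" is true, as required.
Gio (knave): "at most one of Willa, Finn, and Nora is a knight" — False. ✓

Knights: Willa, Finn, Nora, and Dax. Knaves: Hank and Gio.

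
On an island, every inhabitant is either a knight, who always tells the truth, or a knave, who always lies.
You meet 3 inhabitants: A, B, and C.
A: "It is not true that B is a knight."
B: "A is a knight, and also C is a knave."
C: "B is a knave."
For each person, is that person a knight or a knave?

A is a knight, B is a knave, and C is a knight.

A is a knight, so "it is not true that B is a knight" must be true — and it is.
B is a knave; "A is a knight, and also C is a knave" is false, as required.
As a knight, C's statement "B is a knave" should be true; it is.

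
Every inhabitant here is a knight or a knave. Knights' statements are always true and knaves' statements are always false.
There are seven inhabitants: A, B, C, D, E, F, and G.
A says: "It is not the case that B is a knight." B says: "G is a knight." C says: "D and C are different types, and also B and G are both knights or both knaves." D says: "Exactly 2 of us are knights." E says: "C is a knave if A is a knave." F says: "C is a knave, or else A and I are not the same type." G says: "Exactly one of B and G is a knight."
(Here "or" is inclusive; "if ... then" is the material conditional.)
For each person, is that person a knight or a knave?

A is a knight, B is a knave, C is a knave, D is a knave, E is a knight, F is a knight, and G is a knave.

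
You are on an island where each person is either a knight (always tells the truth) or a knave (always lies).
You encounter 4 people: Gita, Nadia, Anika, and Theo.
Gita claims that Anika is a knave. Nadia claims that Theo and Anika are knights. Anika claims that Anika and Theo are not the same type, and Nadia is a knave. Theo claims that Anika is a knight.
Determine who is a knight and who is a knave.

As a knight, Gita's statement "Anika is a knave" should be true; it is.
Since Nadia is a knave, "Theo and Anika are knights" needs to be false, which holds.
Anika is a knave; "Anika and Theo are not the same type, and Nadia is a knave" is false, as required.
Theo is a knave; "Anika is a knight" is false, as required.

Gita is a knight, Nadia is a knave, Anika is a knave, and Theo is a knave.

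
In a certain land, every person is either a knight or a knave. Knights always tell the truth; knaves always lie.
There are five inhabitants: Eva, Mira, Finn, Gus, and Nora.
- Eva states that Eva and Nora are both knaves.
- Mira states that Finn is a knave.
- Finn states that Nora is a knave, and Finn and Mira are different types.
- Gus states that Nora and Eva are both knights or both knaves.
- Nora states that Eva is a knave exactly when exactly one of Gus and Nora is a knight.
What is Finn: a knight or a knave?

Finn is a knave.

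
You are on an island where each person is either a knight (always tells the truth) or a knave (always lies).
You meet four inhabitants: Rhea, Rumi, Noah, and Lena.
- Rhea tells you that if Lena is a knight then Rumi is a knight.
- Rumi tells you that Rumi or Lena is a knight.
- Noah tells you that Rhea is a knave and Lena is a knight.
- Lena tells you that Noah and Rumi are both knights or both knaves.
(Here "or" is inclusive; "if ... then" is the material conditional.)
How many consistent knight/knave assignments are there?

1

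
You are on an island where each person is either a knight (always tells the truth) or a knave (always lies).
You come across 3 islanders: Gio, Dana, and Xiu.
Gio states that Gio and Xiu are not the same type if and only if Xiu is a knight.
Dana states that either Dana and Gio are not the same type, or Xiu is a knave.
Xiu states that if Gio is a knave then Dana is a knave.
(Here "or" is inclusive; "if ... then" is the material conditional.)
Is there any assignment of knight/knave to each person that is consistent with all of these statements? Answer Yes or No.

No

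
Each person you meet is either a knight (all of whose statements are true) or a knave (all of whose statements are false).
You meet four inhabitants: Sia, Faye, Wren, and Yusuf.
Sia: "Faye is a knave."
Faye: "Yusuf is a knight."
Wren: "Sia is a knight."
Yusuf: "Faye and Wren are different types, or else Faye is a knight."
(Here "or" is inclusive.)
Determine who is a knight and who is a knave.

Suppose Sia is a knight. Then Sia's statement "Faye is a knave" would have to be true. Checking the 8 ways to assign the others, none is consistent with every speaker.
(For instance, with Faye=knight, Wren=knave, Yusuf=knight, Sia's claim "Faye is a knave" comes out false where it would need to be true.)
So Sia must be a knave, making "Faye is a knave" false. Taking Sia=knave, Faye=knight, Wren=knave, Yusuf=knight, each remaining statement checks out:
  Faye (knight): "Yusuf is a knight" — true. ✓
  Wren (knave): "Sia is a knight" — false. ✓
  Yusuf (knight): "Faye and Wren are different types, or else Faye is a knight" — true. ✓
This is the unique consistent assignment.

Sia is a knave, Faye is a knight, Wren is a knave, and Yusuf is a knight.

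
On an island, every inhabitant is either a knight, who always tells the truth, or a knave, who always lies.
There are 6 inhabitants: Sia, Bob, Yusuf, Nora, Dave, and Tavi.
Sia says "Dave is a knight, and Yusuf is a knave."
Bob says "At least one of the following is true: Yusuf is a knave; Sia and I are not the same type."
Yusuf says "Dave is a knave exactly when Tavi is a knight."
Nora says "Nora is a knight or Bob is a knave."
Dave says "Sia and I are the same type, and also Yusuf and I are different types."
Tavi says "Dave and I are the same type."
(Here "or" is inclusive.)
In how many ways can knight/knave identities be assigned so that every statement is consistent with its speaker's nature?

2

Consistent assignments:
  Sia=knight, Bob=knight, Yusuf=knave, Nora=knight, Dave=knight, Tavi=knight
  Sia=knight, Bob=knight, Yusuf=knave, Nora=knave, Dave=knight, Tavi=knight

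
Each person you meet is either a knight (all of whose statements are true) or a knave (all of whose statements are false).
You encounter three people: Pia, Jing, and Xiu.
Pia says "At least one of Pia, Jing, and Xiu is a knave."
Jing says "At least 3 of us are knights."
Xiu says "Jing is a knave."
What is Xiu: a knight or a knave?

Xiu is a knight.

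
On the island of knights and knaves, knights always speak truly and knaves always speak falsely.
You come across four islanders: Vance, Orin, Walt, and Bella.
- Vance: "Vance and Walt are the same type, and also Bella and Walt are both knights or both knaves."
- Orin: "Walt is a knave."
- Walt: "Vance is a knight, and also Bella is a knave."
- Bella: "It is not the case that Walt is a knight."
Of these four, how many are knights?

The unique consistent assignment is Vance=knave, Orin=knight, Walt=knave, Bella=knight.
That has 2 knights.

2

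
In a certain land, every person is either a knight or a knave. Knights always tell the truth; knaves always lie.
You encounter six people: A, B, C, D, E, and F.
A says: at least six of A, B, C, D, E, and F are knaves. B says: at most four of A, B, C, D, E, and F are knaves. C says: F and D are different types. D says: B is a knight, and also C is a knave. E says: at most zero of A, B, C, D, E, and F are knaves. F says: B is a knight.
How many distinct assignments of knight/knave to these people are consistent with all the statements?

2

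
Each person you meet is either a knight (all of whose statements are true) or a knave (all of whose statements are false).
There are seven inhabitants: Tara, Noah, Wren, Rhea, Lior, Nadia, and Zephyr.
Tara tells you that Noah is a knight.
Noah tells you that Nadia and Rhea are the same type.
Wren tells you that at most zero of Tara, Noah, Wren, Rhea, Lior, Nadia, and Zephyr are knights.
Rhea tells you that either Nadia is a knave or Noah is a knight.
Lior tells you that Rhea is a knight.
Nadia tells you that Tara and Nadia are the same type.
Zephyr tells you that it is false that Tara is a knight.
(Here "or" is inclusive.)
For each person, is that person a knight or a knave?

Tara is a knight, Noah is a knight, Wren is a knave, Rhea is a knight, Lior is a knight, Nadia is a knight, and Zephyr is a knave.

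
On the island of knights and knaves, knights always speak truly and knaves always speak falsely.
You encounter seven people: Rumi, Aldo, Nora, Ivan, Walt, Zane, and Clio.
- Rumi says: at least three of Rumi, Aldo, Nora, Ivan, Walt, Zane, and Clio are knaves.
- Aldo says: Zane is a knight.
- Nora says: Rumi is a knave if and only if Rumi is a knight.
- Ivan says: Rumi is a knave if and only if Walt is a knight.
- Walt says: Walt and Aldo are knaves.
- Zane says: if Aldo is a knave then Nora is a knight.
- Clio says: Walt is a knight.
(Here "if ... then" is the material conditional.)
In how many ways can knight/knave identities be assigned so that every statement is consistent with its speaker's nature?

1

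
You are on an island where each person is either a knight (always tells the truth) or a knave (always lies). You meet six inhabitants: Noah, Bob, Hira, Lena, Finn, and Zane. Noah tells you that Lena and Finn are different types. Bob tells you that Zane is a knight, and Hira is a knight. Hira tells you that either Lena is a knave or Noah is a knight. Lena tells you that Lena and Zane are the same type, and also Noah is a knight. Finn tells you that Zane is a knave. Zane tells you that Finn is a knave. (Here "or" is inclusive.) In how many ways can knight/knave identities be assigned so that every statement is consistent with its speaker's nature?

Consistent assignments:
  Noah=knight, Bob=knight, Hira=knight, Lena=knight, Finn=knave, Zane=knight
  Noah=knave, Bob=knight, Hira=knight, Lena=knave, Finn=knave, Zane=knight

2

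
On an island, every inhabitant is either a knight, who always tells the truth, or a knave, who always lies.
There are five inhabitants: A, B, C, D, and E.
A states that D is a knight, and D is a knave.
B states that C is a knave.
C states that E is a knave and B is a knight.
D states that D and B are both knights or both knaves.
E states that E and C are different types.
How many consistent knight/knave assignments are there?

Consistent assignments:
  A=knave, B=knight, C=knave, D=knight, E=knight
  A=knave, B=knight, C=knave, D=knave, E=knight

2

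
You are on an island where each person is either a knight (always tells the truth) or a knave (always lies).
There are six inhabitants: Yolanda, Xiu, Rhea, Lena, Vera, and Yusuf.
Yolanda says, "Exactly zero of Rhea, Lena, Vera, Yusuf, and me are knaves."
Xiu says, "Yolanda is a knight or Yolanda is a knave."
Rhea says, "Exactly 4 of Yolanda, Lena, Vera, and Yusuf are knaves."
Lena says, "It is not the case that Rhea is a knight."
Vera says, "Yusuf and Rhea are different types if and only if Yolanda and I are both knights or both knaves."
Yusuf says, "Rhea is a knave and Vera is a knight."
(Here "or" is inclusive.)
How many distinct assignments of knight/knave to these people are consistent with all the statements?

Consistent assignments:
  Yolanda=knave, Xiu=knight, Rhea=knave, Lena=knight, Vera=knave, Yusuf=knave

1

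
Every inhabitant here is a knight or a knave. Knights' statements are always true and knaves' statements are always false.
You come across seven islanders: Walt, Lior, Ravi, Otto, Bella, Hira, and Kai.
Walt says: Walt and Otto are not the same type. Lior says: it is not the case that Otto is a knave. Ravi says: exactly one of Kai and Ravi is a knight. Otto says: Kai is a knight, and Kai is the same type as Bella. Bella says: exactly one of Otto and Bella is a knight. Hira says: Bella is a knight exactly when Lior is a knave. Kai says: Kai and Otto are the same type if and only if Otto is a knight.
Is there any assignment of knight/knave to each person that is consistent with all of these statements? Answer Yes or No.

Yes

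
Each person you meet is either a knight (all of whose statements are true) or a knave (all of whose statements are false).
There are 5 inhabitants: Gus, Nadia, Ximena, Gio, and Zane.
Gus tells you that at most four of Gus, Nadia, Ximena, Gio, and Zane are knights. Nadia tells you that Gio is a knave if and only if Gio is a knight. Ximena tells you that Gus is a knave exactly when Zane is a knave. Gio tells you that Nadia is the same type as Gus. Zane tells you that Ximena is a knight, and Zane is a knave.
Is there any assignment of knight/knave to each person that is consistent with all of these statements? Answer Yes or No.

Yes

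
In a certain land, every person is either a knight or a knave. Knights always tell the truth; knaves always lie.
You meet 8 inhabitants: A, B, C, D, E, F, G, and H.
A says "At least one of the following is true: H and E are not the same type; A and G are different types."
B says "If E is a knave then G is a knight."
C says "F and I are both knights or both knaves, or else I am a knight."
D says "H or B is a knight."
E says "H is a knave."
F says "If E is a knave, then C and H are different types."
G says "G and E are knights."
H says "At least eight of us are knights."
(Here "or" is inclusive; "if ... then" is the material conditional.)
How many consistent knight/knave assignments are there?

4

Consistent assignments:
  A=knight, B=knight, C=knight, D=knight, E=knight, F=knight, G=knight, H=knave
  A=knight, B=knight, C=knight, D=knight, E=knight, F=knight, G=knave, H=knave
  A=knight, B=knight, C=knave, D=knight, E=knight, F=knight, G=knight, H=knave
  A=knight, B=knight, C=knave, D=knight, E=knight, F=knight, G=knave, H=knave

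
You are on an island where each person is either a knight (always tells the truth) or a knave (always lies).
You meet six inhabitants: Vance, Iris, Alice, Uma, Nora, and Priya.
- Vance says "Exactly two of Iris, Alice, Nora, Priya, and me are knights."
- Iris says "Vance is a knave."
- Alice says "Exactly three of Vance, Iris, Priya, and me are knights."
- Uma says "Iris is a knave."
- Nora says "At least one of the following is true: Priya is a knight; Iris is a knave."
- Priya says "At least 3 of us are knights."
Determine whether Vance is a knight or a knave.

Vance is a knave.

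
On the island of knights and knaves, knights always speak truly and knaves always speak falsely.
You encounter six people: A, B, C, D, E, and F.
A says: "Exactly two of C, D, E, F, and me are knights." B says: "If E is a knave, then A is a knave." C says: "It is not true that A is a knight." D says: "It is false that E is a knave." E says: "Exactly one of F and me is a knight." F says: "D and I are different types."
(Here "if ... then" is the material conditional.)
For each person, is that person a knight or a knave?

A is a knave, and the claim "exactly two of C, D, E, F, and me are knights" is indeed False.
B is a knight, so "if E is a knave, then A is a knave" must be true — and it is.
C is a knight; "it is not true that A is a knight" is true, as required.
Since D is a knave, "it is false that E is a knave" needs to be False, which holds.
As a knave, E's statement "exactly one of F and me is a knight" should be False; it is.
As a knave, F's statement "D and I are different types" should be False; it is.

Knights: B and C. Knaves: A, D, E, and F.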